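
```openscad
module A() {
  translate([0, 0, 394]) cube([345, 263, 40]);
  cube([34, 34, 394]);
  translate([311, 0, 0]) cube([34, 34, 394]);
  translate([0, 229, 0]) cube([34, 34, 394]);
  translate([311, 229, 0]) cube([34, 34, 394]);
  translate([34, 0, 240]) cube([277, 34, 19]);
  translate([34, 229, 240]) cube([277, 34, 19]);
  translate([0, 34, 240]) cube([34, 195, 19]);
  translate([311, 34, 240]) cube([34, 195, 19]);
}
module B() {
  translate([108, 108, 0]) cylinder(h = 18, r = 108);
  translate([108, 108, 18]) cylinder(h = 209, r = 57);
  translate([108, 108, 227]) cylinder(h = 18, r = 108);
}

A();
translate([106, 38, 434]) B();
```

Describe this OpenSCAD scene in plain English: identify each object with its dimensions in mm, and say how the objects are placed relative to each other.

A is a simple wooden stool: a rectangular seat 345 mm (x) by 263 mm (y), 40 mm thick, top face at z = 434 mm, on four square legs, each 34×34 mm in cross-section. The legs rest on z = 0, each flush with a corner of the seat. Four stretchers, 34 mm wide and 19 mm tall, connect adjacent legs with their undersides at z = 240 mm, each running between the inner faces of the legs it joins and aligned with the legs' outer faces on the other axis.

B is a spool: two coaxial disc flanges of radius 108 mm and thickness 18 mm, joined by a core cylinder of radius 57 mm and height 209 mm. The lower flange rests on z = 0 and the three cylinders share a vertical axis.

The spool is on top of the stool.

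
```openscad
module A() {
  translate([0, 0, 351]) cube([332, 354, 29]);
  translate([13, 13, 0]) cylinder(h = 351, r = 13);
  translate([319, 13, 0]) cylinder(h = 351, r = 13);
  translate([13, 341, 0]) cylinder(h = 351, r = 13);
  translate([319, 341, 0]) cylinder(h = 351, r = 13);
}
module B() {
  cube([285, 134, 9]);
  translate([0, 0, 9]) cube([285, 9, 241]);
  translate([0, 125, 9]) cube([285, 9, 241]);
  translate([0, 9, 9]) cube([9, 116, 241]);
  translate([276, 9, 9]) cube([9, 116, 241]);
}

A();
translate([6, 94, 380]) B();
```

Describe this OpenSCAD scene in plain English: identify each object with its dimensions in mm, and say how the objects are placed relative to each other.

A is a simple wooden stool: a rectangular seat 332 mm (x) by 354 mm (y), 29 mm thick, top face at z = 380 mm, on four round legs, each 26 mm in diameter. The legs rest on z = 0, each leg's axis is inset half a diameter from the nearest pair of seat edges (so the leg's bounding box is flush with the corner).

B is an open-topped rectangular box: outside dimensions 285×134×250 mm, with a uniform wall and base thickness of 9 mm. The base is a full 285×134 slab on the floor; four walls sit on top of the base. The front and back walls (the −y and +y sides) span the full width; the two side walls fit between them.

The open box is on top of the stool.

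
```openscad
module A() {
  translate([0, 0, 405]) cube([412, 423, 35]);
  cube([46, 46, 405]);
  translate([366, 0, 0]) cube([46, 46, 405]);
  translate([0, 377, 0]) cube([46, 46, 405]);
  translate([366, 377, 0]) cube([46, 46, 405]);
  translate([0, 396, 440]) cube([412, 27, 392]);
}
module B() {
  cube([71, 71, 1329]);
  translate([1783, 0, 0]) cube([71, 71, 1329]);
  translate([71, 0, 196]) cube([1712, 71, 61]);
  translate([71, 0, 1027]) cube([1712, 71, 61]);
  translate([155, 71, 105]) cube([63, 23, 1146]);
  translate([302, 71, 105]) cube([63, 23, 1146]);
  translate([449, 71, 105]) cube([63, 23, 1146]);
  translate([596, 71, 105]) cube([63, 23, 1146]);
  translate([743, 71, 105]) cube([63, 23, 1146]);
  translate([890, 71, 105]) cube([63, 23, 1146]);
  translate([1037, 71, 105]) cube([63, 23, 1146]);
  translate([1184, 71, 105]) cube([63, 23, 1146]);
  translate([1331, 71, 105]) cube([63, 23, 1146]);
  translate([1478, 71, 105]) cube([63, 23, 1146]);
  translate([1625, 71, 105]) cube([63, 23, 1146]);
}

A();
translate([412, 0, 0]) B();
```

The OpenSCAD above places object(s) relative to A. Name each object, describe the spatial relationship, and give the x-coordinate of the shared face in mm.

A is a chair. B is a fence section. The fence section is against the chair's +x side, with their −y faces flush. The x-coordinate of the shared face is 412 mm.

The chair's +x face and the fence section's −x face are both at x = 412 mm.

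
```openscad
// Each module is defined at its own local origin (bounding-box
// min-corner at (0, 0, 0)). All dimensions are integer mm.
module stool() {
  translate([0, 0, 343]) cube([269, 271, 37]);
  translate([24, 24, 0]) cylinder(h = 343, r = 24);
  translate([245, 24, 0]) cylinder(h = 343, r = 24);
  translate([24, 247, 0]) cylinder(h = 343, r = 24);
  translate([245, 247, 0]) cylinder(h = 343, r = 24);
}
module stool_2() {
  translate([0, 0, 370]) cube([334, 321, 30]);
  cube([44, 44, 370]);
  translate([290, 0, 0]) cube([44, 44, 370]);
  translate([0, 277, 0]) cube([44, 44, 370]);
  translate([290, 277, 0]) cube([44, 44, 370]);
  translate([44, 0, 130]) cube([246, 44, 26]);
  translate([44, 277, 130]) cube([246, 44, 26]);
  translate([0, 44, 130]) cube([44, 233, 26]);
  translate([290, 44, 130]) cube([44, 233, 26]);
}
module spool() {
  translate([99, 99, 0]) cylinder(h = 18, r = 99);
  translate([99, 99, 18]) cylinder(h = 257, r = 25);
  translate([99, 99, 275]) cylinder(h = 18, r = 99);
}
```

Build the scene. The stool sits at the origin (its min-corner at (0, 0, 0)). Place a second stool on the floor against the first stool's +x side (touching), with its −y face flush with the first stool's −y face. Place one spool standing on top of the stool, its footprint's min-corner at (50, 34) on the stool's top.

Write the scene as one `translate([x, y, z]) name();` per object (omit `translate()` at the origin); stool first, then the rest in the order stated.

stool();
translate([269, 0, 0]) stool_2();
translate([50, 34, 380]) spool();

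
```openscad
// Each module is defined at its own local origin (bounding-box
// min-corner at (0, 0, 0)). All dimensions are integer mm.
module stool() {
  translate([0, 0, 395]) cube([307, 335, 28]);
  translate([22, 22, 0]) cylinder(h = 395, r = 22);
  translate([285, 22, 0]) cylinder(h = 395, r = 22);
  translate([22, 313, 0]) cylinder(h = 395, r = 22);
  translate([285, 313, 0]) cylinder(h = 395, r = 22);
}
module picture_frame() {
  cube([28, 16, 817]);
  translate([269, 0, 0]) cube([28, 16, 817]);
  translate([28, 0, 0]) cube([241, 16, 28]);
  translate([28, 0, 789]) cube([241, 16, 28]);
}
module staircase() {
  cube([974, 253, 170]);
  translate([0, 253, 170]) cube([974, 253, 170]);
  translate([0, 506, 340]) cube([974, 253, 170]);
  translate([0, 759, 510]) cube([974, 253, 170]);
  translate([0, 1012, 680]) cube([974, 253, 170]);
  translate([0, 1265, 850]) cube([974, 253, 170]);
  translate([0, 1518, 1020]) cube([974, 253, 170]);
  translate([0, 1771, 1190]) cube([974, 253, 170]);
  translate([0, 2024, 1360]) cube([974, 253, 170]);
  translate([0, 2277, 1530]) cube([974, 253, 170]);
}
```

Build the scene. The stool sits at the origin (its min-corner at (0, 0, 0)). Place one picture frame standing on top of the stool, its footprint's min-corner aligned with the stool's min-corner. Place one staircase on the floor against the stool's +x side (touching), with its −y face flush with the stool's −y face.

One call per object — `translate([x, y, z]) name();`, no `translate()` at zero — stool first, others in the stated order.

stool();
translate([0, 0, 423]) picture_frame();
translate([307, 0, 0]) staircase();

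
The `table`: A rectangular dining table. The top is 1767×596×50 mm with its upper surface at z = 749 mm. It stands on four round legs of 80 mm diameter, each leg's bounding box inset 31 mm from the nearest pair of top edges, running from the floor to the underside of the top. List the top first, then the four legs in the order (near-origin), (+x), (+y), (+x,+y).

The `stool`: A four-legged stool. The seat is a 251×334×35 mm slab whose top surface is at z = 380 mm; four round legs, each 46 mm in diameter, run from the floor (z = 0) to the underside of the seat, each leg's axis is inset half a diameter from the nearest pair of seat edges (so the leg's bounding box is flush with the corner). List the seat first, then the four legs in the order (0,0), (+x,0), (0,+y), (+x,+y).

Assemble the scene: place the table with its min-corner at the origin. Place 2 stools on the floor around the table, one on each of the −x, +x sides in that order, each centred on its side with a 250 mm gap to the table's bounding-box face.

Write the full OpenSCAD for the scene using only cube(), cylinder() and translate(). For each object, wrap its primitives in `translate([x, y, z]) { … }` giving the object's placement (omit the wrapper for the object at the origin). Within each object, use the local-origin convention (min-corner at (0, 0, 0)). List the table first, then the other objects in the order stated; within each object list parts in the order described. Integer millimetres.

translate([0, 0, 699]) cube([1767, 596, 50]);
translate([71, 71, 0]) cylinder(h = 699, r = 40);
translate([1696, 71, 0]) cylinder(h = 699, r = 40);
translate([71, 525, 0]) cylinder(h = 699, r = 40);
translate([1696, 525, 0]) cylinder(h = 699, r = 40);
translate([-501, 131, 0]) {
  translate([0, 0, 345]) cube([251, 334, 35]);
  translate([23, 23, 0]) cylinder(h = 345, r = 23);
  translate([228, 23, 0]) cylinder(h = 345, r = 23);
  translate([23, 311, 0]) cylinder(h = 345, r = 23);
  translate([228, 311, 0]) cylinder(h = 345, r = 23);
}
translate([2017, 131, 0]) {
  translate([0, 0, 345]) cube([251, 334, 35]);
  translate([23, 23, 0]) cylinder(h = 345, r = 23);
  translate([228, 23, 0]) cylinder(h = 345, r = 23);
  translate([23, 311, 0]) cylinder(h = 345, r = 23);
  translate([228, 311, 0]) cylinder(h = 345, r = 23);
}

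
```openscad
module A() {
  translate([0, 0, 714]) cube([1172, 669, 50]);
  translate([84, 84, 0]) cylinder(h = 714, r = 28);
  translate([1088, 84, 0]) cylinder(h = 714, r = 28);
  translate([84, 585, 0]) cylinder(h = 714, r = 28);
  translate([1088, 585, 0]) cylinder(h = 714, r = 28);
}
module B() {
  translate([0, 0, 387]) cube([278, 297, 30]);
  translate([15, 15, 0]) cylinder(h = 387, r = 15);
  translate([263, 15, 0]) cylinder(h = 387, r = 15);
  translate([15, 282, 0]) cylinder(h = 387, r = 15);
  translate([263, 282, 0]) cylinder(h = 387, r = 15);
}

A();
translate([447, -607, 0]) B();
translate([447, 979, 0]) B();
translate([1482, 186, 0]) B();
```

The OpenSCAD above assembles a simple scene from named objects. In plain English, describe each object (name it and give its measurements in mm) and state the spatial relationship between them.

A is a table with a 1172×669 mm rectangular top, 50 mm thick, top surface at z = 764 mm, supported by four round legs of 56 mm diameter, each leg's bounding box inset 56 mm from the nearest pair of top edges, running from the floor.

B is a four-legged stool. The seat is a 278×297×30 mm slab whose top surface is at z = 417 mm; four round legs, each 30 mm in diameter, run from the floor (z = 0) to the underside of the seat, each leg's axis is inset half a diameter from the nearest pair of seat edges (so the leg's bounding box is flush with the corner).

Three stools sit around the table at the −y, +y, +x sides.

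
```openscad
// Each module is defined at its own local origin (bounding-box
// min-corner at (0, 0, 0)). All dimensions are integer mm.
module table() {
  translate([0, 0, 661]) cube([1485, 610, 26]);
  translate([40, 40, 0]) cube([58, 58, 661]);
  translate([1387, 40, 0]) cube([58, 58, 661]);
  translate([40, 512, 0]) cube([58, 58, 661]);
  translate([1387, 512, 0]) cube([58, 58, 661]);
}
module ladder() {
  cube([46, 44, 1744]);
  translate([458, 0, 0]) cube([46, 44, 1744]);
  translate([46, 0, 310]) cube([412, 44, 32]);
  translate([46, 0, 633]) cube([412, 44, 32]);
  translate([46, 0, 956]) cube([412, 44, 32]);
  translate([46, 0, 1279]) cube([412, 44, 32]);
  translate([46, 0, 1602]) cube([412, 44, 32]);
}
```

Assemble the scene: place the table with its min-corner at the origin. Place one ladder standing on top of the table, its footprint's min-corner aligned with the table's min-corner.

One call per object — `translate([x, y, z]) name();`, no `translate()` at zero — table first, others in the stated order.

table();
translate([0, 0, 687]) ladder();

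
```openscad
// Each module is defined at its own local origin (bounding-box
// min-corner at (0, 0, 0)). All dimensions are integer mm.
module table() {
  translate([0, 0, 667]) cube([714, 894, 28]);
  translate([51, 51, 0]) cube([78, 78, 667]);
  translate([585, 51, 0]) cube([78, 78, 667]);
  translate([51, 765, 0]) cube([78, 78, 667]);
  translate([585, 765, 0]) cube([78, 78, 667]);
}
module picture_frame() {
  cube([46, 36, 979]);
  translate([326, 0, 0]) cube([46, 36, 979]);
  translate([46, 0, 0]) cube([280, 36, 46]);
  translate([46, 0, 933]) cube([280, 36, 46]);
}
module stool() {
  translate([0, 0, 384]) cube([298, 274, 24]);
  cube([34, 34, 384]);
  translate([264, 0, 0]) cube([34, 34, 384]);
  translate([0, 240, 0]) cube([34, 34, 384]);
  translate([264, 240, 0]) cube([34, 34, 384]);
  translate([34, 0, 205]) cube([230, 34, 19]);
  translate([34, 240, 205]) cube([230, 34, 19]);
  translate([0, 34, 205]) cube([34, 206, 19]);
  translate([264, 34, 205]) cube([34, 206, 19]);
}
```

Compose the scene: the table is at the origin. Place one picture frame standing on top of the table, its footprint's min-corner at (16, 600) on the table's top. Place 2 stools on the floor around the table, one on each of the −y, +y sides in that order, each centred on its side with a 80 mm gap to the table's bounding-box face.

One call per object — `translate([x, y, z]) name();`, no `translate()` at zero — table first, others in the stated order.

table();
translate([16, 600, 695]) picture_frame();
translate([208, -354, 0]) stool();
translate([208, 974, 0]) stool();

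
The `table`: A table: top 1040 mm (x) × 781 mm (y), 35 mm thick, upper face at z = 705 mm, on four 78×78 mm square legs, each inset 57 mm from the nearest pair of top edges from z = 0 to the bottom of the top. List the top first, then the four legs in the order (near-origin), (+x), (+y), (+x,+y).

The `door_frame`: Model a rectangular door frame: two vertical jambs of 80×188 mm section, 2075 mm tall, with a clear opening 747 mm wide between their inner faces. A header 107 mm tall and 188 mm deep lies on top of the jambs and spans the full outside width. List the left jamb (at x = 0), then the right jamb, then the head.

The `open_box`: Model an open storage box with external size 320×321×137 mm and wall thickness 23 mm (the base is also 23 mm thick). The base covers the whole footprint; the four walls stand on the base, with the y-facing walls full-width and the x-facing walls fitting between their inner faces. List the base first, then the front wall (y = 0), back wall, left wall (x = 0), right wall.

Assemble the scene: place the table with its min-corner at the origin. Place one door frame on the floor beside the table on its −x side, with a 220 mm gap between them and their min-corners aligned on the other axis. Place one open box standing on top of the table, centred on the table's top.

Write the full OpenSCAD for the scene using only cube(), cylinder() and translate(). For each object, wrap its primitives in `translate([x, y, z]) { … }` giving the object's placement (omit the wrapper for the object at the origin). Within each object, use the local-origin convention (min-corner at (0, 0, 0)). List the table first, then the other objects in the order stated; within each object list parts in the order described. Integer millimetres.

translate([0, 0, 670]) cube([1040, 781, 35]);
translate([57, 57, 0]) cube([78, 78, 670]);
translate([905, 57, 0]) cube([78, 78, 670]);
translate([57, 646, 0]) cube([78, 78, 670]);
translate([905, 646, 0]) cube([78, 78, 670]);
translate([-1127, 0, 0]) {
  cube([80, 188, 2075]);
  translate([827, 0, 0]) cube([80, 188, 2075]);
  translate([0, 0, 2075]) cube([907, 188, 107]);
}
translate([360, 230, 705]) {
  cube([320, 321, 23]);
  translate([0, 0, 23]) cube([320, 23, 114]);
  translate([0, 298, 23]) cube([320, 23, 114]);
  translate([0, 23, 23]) cube([23, 275, 114]);
  translate([297, 23, 23]) cube([23, 275, 114]);
}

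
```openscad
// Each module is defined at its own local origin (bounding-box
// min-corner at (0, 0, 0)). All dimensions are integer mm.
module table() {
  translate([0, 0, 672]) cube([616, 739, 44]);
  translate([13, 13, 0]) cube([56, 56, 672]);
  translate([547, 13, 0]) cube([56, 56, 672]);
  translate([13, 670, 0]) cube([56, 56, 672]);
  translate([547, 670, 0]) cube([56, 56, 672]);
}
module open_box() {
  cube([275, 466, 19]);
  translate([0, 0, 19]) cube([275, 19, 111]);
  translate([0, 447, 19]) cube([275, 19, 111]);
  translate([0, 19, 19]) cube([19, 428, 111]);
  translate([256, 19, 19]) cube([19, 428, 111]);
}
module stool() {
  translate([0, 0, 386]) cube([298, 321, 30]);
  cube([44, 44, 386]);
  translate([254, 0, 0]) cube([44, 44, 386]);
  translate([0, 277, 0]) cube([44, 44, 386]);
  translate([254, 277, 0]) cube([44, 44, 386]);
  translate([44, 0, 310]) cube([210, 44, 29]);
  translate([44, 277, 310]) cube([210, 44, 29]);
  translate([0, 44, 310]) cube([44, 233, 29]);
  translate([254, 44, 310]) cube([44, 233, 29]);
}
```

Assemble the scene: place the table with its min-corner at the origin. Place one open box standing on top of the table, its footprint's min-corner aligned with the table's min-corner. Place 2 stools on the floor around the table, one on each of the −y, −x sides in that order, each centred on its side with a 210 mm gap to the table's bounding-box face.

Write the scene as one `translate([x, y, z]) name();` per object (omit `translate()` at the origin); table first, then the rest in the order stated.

table();
translate([0, 0, 716]) open_box();
translate([159, -531, 0]) stool();
translate([-508, 209, 0]) stool();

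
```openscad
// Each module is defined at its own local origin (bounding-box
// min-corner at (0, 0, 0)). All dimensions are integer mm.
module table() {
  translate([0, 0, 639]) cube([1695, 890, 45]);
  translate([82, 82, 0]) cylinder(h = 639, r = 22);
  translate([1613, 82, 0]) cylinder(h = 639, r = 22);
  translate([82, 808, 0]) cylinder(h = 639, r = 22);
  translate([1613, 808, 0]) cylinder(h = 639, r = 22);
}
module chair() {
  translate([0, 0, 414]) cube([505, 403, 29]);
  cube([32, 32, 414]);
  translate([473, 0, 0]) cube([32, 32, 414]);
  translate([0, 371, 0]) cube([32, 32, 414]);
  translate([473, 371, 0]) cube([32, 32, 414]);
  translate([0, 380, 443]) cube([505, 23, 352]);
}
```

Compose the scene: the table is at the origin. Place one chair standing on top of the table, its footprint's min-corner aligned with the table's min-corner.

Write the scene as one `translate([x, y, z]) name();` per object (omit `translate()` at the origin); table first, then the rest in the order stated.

table();
translate([0, 0, 684]) chair();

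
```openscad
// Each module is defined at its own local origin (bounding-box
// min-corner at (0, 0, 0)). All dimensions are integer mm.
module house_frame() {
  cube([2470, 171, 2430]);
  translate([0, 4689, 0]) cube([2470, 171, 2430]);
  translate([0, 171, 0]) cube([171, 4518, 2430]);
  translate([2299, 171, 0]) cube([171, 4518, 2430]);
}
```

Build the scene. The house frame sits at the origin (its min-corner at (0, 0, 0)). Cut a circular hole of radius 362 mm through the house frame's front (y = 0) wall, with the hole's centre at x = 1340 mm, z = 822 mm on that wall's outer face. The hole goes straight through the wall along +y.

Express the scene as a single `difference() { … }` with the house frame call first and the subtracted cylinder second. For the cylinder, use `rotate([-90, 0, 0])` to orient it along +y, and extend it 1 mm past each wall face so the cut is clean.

difference() {
  house_frame();
  translate([1340, -1, 822]) rotate([-90, 0, 0]) cylinder(h = 173, r = 362);
}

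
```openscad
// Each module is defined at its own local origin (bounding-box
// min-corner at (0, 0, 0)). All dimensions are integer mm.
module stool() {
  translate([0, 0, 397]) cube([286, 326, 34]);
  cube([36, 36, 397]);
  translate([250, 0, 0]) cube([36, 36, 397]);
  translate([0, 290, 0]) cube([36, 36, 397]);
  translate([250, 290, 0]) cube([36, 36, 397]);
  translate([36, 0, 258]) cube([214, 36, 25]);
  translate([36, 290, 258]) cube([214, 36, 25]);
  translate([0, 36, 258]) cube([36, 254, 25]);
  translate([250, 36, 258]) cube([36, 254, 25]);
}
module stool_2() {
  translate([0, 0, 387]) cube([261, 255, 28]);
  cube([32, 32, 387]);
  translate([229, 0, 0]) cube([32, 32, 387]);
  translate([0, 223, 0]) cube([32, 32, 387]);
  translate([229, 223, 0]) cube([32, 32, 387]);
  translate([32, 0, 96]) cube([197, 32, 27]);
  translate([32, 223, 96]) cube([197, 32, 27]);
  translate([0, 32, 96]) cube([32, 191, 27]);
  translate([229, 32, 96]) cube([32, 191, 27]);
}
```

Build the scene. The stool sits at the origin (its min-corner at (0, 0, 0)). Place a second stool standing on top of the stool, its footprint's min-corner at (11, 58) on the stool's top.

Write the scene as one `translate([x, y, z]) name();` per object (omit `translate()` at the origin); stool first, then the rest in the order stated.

stool();
translate([11, 58, 431]) stool_2();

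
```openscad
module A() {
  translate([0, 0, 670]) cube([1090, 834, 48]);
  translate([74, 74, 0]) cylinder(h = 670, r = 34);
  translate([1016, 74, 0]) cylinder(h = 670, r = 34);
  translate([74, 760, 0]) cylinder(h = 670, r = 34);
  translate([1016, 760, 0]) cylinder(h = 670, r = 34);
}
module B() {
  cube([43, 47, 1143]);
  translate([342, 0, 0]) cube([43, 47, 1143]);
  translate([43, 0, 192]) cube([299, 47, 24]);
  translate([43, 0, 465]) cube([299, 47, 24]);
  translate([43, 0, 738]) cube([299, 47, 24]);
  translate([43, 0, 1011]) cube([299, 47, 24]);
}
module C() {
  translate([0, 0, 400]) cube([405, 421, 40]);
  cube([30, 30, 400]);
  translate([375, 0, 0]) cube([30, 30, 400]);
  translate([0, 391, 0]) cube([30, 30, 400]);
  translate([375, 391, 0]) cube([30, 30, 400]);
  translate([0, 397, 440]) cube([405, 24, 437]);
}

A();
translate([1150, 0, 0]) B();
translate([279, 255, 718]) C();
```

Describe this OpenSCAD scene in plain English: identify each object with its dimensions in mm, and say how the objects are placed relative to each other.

A is a rectangular dining table. The top is 1090×834×48 mm with its upper surface at z = 718 mm. It stands on four round legs of 68 mm diameter, each leg's bounding box inset 40 mm from the nearest pair of top edges, running from the floor to the underside of the top.

B is a straight ladder. Two 43×47 mm vertical rails, 1143 mm tall, stand 385 mm apart (outside-to-outside) with their front faces coplanar on the −y side. 4 rungs, each 47 mm deep and 24 mm tall, span between the inner faces of the rails, front faces flush with the rails. The lowest rung's underside is at z = 192 mm and rungs are spaced 273 mm apart (underside to underside).

C is a chair. The seat is a 405×421×40 mm slab with its top at z = 440 mm, on four 30×30 mm corner legs (flush with the seat edges, standing on z = 0). A flat backrest 24 mm thick, 437 mm tall, spans the full seat width and rises from the seat top along its +y edge, rear face flush with the rear of the seat.

The ladder is on the floor beside the table on its +x side. The chair is on top of the table.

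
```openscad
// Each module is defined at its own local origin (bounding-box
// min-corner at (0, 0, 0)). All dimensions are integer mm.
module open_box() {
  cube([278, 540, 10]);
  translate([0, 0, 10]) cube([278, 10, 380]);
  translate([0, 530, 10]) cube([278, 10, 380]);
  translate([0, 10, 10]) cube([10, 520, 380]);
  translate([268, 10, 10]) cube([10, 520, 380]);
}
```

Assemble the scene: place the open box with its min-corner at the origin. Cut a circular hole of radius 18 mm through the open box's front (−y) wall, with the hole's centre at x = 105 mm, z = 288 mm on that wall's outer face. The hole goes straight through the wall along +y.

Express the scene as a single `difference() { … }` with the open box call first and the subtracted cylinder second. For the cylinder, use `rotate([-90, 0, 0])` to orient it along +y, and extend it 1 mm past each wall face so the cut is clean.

difference() {
  open_box();
  translate([105, -1, 288]) rotate([-90, 0, 0]) cylinder(h = 12, r = 18);
}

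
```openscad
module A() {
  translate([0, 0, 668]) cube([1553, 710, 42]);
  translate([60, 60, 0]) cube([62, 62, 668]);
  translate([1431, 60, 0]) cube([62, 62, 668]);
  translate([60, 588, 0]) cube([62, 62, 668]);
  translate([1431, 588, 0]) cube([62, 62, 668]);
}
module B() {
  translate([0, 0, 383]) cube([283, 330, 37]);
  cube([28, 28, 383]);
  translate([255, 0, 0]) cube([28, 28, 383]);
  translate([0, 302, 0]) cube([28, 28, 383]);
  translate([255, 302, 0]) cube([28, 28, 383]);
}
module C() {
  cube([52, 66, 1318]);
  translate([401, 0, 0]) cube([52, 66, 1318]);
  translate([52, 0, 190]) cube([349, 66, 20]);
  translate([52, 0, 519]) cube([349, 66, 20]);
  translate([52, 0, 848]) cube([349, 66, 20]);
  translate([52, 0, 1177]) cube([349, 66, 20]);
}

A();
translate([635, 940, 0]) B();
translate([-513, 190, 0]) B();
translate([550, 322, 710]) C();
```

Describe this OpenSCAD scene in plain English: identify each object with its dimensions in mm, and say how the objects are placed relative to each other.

A is a table with a 1553×710 mm rectangular top, 42 mm thick, top surface at z = 710 mm, supported by four 62×62 mm square legs, each inset 60 mm from the nearest pair of top edges, running from the floor.

B is a four-legged stool. The seat is a 283×330×37 mm slab whose top surface is at z = 420 mm; four square legs, each 28×28 mm in cross-section, run from the floor (z = 0) to the underside of the seat, each flush with a corner of the seat.

C is a wooden ladder with two side rails of 52×66 mm section and 1318 mm height, set 453 mm apart overall. Between them run 4 rectangular rungs (66 mm deep, 20 mm thick), front faces flush with the rails' −y face. The bottom of the first rung is 190 mm above the floor and each subsequent rung is 329 mm higher than the one below.

Two stools sit around the table at the +y, −x sides. The ladder is on top of the table, centred.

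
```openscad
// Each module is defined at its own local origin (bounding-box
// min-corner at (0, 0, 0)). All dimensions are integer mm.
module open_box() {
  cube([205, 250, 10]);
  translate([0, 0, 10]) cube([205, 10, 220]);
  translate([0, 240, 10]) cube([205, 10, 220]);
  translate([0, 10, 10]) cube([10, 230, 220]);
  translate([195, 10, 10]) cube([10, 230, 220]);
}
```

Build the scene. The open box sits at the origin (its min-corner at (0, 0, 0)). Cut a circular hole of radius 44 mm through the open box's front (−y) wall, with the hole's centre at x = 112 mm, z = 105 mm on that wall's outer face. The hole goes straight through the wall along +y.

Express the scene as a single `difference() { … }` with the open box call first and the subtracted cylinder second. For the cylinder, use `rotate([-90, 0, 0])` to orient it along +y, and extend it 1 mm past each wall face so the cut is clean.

difference() {
  open_box();
  translate([112, -1, 105]) rotate([-90, 0, 0]) cylinder(h = 12, r = 44);
}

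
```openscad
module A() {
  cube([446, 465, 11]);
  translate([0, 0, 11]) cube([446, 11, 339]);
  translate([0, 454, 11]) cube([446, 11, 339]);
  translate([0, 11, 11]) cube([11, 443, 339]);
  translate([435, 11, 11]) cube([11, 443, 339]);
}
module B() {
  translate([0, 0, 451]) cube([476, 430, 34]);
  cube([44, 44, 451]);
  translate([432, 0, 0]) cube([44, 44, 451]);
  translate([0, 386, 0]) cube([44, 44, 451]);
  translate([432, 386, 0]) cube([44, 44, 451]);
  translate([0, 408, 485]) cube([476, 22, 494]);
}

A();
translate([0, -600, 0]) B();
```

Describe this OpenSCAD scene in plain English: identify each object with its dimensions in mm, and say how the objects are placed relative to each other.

A is an open-topped rectangular box: outside dimensions 446×465×350 mm, with a uniform wall and base thickness of 11 mm. The base is a full 446×465 slab on the floor; four walls sit on top of the base. The front and back walls (the −y and +y sides) span the full width; the two side walls fit between them.

B is a chair: 476×430 mm seat, 34 mm thick, top at z = 485 mm, on four 44 mm square corner legs flush with the seat edges. A 22 mm thick backrest slab spans the full seat width, extending 494 mm above the seat top, its back face flush with the seat's +y edge.

The chair is on the floor beside the open box on its −y side.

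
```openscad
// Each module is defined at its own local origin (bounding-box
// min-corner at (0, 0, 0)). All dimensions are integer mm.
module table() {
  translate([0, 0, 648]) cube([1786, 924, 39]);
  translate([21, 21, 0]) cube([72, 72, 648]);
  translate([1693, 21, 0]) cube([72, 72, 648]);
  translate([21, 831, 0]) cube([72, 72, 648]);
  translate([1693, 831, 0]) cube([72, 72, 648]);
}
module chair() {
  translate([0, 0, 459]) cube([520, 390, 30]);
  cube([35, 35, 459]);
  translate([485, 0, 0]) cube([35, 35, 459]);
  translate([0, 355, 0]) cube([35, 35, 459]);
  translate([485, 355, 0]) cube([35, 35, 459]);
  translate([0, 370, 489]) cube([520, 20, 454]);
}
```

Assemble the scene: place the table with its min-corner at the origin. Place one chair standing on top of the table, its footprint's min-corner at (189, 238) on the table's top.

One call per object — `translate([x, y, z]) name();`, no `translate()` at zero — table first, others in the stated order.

table();
translate([189, 238, 687]) chair();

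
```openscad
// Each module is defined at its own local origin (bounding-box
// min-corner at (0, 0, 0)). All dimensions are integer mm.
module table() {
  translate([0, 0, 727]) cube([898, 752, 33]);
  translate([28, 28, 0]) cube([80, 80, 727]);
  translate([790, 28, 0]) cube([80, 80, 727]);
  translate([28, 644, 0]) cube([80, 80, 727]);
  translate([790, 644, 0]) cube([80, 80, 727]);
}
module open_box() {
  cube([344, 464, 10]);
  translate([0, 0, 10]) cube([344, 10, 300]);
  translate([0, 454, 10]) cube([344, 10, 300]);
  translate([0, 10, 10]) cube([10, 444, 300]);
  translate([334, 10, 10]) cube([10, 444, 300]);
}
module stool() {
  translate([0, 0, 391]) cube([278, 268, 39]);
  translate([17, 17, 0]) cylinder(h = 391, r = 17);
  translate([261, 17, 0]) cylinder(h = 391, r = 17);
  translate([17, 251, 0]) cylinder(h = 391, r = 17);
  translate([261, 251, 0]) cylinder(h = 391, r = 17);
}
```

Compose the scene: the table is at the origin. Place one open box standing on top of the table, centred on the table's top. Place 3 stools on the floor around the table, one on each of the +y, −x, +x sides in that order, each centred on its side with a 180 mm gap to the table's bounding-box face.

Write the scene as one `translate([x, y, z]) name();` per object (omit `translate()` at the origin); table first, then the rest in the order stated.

table();
translate([277, 144, 760]) open_box();
translate([310, 932, 0]) stool();
translate([-458, 242, 0]) stool();
translate([1078, 242, 0]) stool();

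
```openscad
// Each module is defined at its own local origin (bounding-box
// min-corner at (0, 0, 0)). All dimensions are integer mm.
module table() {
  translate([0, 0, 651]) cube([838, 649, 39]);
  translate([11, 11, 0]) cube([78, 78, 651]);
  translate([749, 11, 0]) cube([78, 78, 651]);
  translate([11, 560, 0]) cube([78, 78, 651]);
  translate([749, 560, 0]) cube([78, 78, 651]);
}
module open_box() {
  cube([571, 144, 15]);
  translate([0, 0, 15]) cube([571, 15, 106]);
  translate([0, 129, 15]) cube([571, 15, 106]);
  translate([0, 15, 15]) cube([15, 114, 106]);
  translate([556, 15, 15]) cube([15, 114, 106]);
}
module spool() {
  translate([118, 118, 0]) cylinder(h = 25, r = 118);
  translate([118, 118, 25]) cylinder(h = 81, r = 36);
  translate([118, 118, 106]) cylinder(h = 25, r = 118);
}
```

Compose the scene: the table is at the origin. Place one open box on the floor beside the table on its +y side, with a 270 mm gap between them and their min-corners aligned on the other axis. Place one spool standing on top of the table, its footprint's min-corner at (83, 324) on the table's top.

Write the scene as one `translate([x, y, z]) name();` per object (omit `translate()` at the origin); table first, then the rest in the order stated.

table();
translate([0, 919, 0]) open_box();
translate([83, 324, 690]) spool();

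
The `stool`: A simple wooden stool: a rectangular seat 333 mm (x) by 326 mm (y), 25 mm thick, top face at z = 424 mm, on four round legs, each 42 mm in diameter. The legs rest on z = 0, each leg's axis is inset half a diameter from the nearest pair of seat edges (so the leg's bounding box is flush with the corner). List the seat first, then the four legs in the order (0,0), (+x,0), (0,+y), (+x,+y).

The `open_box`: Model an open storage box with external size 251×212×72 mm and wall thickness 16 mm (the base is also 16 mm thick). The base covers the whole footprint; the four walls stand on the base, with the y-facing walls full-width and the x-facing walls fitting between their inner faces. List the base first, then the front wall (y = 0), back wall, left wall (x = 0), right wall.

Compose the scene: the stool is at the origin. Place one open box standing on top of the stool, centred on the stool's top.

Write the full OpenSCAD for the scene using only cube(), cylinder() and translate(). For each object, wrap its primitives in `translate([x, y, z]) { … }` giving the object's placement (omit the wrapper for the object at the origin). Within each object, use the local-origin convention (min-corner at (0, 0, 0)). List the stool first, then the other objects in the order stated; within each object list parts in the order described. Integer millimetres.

translate([0, 0, 399]) cube([333, 326, 25]);
translate([21, 21, 0]) cylinder(h = 399, r = 21);
translate([312, 21, 0]) cylinder(h = 399, r = 21);
translate([21, 305, 0]) cylinder(h = 399, r = 21);
translate([312, 305, 0]) cylinder(h = 399, r = 21);
translate([41, 57, 424]) {
  cube([251, 212, 16]);
  translate([0, 0, 16]) cube([251, 16, 56]);
  translate([0, 196, 16]) cube([251, 16, 56]);
  translate([0, 16, 16]) cube([16, 180, 56]);
  translate([235, 16, 16]) cube([16, 180, 56]);
}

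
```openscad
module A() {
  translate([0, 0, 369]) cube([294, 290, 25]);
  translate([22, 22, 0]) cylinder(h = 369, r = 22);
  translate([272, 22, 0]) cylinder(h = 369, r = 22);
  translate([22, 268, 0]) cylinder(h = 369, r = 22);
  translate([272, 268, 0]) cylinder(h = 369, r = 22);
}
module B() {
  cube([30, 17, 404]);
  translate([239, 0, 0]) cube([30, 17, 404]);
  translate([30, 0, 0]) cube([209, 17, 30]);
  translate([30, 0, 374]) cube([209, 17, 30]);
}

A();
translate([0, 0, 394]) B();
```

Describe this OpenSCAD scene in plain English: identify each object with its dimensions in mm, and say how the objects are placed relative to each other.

A is a simple wooden stool: a rectangular seat 294 mm (x) by 290 mm (y), 25 mm thick, top face at z = 394 mm, on four round legs, each 44 mm in diameter. The legs rest on z = 0, each leg's axis is inset half a diameter from the nearest pair of seat edges (so the leg's bounding box is flush with the corner).

B is a picture frame with a 209×344 mm rectangular opening (x by z) and a uniform 30 mm border on every side. Frame depth is 17 mm along y. It is built from two vertical stiles running the full outside height and two horizontal rails spanning the gap between the stiles.

The picture frame is on top of the stool.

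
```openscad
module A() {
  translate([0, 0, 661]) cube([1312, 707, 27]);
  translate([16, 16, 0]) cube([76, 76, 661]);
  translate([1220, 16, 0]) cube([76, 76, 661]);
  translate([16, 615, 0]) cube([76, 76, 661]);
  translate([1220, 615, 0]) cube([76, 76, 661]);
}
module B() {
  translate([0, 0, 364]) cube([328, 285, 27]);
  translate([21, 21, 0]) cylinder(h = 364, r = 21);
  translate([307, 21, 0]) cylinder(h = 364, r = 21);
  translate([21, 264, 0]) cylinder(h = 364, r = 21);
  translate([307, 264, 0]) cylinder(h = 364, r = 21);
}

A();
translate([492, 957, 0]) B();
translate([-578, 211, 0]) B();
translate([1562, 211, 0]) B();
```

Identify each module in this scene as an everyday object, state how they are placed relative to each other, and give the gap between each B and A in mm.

Each stool's nearest face is 250 mm from the table's bounding box.

A is a table. B is a stool. Three stools sit around the table at the +y, −x, +x sides. The gap between each stool and the table is 250 mm.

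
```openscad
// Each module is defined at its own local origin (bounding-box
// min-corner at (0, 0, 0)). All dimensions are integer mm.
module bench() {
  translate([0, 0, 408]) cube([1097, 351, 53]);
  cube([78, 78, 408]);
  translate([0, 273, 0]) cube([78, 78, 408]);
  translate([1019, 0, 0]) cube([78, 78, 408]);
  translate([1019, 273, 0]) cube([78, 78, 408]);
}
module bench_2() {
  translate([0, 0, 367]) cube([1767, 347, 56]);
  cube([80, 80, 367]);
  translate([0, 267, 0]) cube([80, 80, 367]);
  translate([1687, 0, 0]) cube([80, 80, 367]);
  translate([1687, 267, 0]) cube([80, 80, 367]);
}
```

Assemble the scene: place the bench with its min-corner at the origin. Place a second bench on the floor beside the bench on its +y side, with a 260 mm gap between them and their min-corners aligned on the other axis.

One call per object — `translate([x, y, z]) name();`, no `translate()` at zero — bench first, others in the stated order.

bench();
translate([0, 611, 0]) bench_2();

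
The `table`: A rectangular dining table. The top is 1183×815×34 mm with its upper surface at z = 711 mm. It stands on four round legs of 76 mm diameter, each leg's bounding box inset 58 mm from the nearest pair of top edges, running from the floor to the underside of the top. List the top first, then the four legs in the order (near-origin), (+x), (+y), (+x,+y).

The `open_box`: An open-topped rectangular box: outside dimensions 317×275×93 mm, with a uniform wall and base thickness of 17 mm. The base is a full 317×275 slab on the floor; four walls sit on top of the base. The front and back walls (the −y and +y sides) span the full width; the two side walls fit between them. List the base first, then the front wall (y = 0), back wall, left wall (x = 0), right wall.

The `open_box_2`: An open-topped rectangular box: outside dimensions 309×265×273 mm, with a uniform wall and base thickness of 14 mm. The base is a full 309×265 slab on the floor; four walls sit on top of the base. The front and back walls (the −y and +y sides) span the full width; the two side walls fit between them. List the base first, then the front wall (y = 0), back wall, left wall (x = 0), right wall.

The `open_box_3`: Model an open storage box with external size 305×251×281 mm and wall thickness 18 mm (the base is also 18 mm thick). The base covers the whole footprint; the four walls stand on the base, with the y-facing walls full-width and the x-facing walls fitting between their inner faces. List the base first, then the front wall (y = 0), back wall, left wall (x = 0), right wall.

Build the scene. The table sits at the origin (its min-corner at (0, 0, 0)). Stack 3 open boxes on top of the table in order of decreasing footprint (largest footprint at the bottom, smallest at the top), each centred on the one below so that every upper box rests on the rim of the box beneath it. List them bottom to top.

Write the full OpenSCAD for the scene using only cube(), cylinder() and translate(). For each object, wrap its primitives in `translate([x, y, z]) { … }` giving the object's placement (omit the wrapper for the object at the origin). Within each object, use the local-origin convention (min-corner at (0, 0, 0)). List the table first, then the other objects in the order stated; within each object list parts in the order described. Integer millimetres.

translate([0, 0, 677]) cube([1183, 815, 34]);
translate([96, 96, 0]) cylinder(h = 677, r = 38);
translate([1087, 96, 0]) cylinder(h = 677, r = 38);
translate([96, 719, 0]) cylinder(h = 677, r = 38);
translate([1087, 719, 0]) cylinder(h = 677, r = 38);
translate([433, 270, 711]) {
  cube([317, 275, 17]);
  translate([0, 0, 17]) cube([317, 17, 76]);
  translate([0, 258, 17]) cube([317, 17, 76]);
  translate([0, 17, 17]) cube([17, 241, 76]);
  translate([300, 17, 17]) cube([17, 241, 76]);
}
translate([437, 275, 804]) {
  cube([309, 265, 14]);
  translate([0, 0, 14]) cube([309, 14, 259]);
  translate([0, 251, 14]) cube([309, 14, 259]);
  translate([0, 14, 14]) cube([14, 237, 259]);
  translate([295, 14, 14]) cube([14, 237, 259]);
}
translate([439, 282, 1077]) {
  cube([305, 251, 18]);
  translate([0, 0, 18]) cube([305, 18, 263]);
  translate([0, 233, 18]) cube([305, 18, 263]);
  translate([0, 18, 18]) cube([18, 215, 263]);
  translate([287, 18, 18]) cube([18, 215, 263]);
}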